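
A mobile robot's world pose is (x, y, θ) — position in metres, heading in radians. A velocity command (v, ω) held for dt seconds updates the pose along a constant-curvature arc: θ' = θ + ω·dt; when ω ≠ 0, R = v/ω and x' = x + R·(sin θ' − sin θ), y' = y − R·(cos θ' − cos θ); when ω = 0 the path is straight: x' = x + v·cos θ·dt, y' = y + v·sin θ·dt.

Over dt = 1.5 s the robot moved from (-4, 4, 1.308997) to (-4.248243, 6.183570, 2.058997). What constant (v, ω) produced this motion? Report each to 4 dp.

v = 1.5000, ω = 0.5000

Δθ = 2.058997 − 1.308997 = 0.750000
ω = Δθ/dt = 0.750000/1.5 = 0.5000
R = −Δy/(cos θ' − cos θ) = 3.0000
v = R·ω = 3.0000·0.5000 = 1.5000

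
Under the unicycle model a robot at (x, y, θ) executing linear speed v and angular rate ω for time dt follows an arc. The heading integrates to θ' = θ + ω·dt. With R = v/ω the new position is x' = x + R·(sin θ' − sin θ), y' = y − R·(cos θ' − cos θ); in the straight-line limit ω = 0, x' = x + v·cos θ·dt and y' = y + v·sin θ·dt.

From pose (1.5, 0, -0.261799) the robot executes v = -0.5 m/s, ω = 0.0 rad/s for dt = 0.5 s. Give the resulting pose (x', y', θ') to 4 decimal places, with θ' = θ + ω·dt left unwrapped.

θ' = -0.2618 + 0.0·0.5 = -0.2618
ω = 0 → straight: x' = 1.5 + -0.5·cos(-0.2618)·0.5 = 1.2585
y' = 0 + -0.5·sin(-0.2618)·0.5 = 0.0647

(1.2585, 0.0647, -0.2618)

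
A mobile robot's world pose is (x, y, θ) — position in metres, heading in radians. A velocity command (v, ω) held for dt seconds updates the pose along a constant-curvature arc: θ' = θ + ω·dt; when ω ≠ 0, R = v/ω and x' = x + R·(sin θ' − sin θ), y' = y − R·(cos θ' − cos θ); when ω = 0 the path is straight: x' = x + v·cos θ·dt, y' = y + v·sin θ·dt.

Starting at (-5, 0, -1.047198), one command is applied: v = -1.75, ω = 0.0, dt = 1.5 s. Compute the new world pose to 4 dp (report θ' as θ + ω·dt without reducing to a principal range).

θ' = -1.0472 + 0.0·1.5 = -1.0472
ω = 0 → straight: x' = -5 + -1.75·cos(-1.0472)·1.5 = -6.3125
y' = 0 + -1.75·sin(-1.0472)·1.5 = 2.2733

(-6.3125, 2.2733, -1.0472)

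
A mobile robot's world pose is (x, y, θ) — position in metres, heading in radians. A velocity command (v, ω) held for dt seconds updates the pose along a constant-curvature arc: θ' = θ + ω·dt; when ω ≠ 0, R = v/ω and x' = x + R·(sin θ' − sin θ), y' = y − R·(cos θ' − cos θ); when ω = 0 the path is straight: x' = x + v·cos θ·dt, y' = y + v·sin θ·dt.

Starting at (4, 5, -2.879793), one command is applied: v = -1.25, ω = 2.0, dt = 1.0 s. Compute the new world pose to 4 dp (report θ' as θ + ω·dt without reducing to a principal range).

(4.3199, 6.0020, -0.8798)

θ' = -2.8798 + 2.0·1.0 = -0.8798
R = v/ω = -1.25/2.0 = -0.6250
x' = 4 + -0.6250·(sin -0.8798 − sin -2.8798) = 4.3199
y' = 5 − -0.6250·(cos -0.8798 − cos -2.8798) = 6.0020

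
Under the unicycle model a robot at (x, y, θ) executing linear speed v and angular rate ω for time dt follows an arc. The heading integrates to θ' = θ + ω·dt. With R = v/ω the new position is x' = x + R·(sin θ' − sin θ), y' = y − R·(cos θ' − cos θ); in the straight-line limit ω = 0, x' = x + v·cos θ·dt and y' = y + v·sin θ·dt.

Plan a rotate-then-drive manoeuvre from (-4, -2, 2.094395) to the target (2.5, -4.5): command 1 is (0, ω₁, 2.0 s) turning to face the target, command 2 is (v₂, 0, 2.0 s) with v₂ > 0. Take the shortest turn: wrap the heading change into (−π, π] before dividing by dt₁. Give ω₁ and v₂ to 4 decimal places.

ω₁ = -1.2308, v₂ = 3.4821

heading to target = atan2(-4.5−-2, 2.5−-4) = -0.3672
Δθ = wrap(-0.3672 − 2.0944) = -2.4616; ω₁ = Δθ/dt₁ = -1.2308
distance = √((2.5−-4)² + (-4.5−-2)²) = 6.9642; v₂ = distance/dt₂ = 3.4821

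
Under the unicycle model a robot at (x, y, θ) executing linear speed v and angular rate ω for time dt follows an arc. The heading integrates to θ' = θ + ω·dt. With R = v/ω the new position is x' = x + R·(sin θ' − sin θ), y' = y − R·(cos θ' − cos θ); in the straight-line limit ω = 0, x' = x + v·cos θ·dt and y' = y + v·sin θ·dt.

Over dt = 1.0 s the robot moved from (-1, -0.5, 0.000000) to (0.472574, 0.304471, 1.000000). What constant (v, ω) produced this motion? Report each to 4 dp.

v = 1.7500, ω = 1.0000

Δθ = 1.000000 − 0.000000 = 1.000000
ω = Δθ/dt = 1.000000/1.0 = 1.0000
R = Δx/(sin θ' − sin θ) = 1.7500
v = R·ω = 1.7500·1.0000 = 1.7500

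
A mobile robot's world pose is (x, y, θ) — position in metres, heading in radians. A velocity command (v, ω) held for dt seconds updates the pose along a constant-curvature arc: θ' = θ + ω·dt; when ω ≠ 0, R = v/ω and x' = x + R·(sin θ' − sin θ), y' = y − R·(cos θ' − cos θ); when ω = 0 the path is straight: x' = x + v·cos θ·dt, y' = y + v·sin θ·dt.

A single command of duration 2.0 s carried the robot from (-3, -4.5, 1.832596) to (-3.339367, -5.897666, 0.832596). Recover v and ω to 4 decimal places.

Δθ = 0.832596 − 1.832596 = -1.000000
ω = Δθ/dt = -1.000000/2.0 = -0.5000
R = −Δy/(cos θ' − cos θ) = 1.5000
v = R·ω = 1.5000·-0.5000 = -0.7500

v = -0.7500, ω = -0.5000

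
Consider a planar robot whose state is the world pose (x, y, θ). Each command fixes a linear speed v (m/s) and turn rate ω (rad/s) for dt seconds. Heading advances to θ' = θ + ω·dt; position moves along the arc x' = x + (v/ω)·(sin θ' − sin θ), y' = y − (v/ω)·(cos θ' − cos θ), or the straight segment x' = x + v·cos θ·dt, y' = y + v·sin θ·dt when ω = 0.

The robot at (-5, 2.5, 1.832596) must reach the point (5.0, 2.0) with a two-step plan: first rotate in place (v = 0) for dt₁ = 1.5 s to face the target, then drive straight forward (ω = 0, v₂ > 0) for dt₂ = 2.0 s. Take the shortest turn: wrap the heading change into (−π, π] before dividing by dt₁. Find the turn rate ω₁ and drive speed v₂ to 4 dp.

heading to target = atan2(2−2.5, 5−-5) = -0.0500
Δθ = wrap(-0.0500 − 1.8326) = -1.8826; ω₁ = Δθ/dt₁ = -1.2550
distance = √((5−-5)² + (2−2.5)²) = 10.0125; v₂ = distance/dt₂ = 5.0062

ω₁ = -1.2550, v₂ = 5.0062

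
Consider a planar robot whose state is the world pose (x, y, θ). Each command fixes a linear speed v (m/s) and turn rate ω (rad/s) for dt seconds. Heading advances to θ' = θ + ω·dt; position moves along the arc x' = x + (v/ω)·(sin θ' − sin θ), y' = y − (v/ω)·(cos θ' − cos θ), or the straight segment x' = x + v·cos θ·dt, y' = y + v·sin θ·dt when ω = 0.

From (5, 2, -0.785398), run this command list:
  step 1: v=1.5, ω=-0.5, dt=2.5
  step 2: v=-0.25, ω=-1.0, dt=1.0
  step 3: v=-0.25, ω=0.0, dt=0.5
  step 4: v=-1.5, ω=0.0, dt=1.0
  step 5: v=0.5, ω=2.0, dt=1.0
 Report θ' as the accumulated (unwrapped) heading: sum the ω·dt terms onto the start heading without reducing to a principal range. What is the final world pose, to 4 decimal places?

(7.1850, -1.5328, -1.0354)

step 1: θ'=-2.0354 (R=-3.0000) → pose (5.5607, -1.4655, -2.0354)
step 2: θ'=-3.0354 (R=0.2500) → pose (5.7577, -1.3289, -3.0354)
step 3: θ'=-3.0354 (straight) → pose (5.8820, -1.3157, -3.0354)
step 4: θ'=-3.0354 (straight) → pose (7.3735, -1.1567, -3.0354)
step 5: θ'=-1.0354 (R=0.2500) → pose (7.1850, -1.5328, -1.0354)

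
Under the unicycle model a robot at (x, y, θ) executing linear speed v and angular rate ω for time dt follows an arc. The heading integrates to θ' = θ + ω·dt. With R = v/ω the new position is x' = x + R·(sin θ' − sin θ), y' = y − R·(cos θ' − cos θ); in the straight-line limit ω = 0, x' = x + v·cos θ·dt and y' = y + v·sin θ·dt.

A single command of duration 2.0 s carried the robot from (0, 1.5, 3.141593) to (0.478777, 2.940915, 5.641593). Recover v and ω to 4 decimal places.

v = -1.0000, ω = 1.2500

Δθ = 5.641593 − 3.141593 = 2.500000
ω = Δθ/dt = 2.500000/2.0 = 1.2500
R = −Δy/(cos θ' − cos θ) = -0.8000
v = R·ω = -0.8000·1.2500 = -1.0000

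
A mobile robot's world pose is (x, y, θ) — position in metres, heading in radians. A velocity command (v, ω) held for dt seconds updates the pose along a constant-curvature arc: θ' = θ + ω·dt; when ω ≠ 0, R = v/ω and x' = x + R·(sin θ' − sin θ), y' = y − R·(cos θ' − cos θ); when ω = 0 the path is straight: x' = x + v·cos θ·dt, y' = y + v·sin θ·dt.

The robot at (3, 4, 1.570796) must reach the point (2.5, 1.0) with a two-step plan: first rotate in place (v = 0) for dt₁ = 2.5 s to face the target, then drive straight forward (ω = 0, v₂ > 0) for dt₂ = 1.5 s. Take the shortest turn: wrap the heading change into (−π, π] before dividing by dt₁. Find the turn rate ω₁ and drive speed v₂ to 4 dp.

heading to target = atan2(1−4, 2.5−3) = -1.7359
Δθ = wrap(-1.7359 − 1.5708) = 2.9764; ω₁ = Δθ/dt₁ = 1.1906
distance = √((2.5−3)² + (1−4)²) = 3.0414; v₂ = distance/dt₂ = 2.0276

ω₁ = 1.1906, v₂ = 2.0276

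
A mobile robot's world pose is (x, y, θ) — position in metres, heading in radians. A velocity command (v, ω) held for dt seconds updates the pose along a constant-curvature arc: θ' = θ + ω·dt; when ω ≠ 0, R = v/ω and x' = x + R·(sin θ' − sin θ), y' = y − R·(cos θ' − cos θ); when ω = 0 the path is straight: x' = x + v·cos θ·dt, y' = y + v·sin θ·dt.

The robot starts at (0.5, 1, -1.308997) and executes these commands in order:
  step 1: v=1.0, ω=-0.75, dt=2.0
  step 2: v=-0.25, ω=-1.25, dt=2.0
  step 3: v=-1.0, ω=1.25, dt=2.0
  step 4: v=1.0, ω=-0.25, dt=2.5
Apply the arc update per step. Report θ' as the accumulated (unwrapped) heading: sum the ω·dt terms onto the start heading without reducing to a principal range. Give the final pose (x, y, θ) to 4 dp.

step 1: θ'=-2.8090 (R=-1.3333) → pose (-0.3526, -0.6054, -2.8090)
step 2: θ'=-5.3090 (R=0.2000) → pose (-0.1218, -0.9068, -5.3090)
step 3: θ'=-2.8090 (R=-0.8000) → pose (0.8012, -2.1124, -2.8090)
step 4: θ'=-3.4340 (R=-4.0000) → pose (-1.6578, -2.1618, -3.4340)

(-1.6578, -2.1618, -3.4340)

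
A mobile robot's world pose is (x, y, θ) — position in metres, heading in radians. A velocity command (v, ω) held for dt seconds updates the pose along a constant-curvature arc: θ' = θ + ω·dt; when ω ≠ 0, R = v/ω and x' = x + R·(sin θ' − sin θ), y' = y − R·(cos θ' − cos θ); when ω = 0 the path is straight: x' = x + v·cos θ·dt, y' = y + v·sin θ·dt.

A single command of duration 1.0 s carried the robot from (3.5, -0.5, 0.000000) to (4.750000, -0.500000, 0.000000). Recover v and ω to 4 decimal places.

v = 1.2500, ω = 0.0000

Δθ = 0.000000 − 0.000000 = 0.000000
ω = Δθ/dt = 0.000000/1.0 = 0.0000
ω = 0 → v = (Δx·cos θ + Δy·sin θ)/dt = 1.2500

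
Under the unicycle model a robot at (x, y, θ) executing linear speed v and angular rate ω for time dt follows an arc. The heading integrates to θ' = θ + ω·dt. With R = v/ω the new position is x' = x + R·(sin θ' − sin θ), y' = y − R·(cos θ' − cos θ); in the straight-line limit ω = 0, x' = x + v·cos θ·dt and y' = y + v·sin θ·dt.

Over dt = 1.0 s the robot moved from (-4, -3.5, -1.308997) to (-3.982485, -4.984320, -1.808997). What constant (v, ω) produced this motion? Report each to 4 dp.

v = 1.5000, ω = -0.5000

Δθ = -1.808997 − -1.308997 = -0.500000
ω = Δθ/dt = -0.500000/1.0 = -0.5000
R = −Δy/(cos θ' − cos θ) = -3.0000
v = R·ω = -3.0000·-0.5000 = 1.5000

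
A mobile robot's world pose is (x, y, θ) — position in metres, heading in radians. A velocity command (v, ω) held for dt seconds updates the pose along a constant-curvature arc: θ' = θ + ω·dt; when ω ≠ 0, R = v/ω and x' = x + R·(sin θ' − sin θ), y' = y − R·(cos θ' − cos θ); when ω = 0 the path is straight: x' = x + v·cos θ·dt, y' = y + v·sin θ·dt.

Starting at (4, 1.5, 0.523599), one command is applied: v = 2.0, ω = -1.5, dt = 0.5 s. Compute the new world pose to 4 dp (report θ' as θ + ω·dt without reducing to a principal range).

(4.9660, 1.6446, -0.2264)

θ' = 0.5236 + -1.5·0.5 = -0.2264
R = v/ω = 2.0/-1.5 = -1.3333
x' = 4 + -1.3333·(sin -0.2264 − sin 0.5236) = 4.9660
y' = 1.5 − -1.3333·(cos -0.2264 − cos 0.5236) = 1.6446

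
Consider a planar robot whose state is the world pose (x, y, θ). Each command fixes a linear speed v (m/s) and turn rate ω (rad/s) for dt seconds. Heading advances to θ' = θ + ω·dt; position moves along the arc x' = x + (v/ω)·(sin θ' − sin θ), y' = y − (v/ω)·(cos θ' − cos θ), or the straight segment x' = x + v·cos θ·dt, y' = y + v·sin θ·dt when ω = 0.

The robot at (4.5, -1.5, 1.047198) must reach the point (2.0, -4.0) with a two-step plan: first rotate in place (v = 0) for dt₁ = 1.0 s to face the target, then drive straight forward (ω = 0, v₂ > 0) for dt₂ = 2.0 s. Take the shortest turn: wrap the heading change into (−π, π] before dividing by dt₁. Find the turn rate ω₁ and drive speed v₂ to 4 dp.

ω₁ = 2.8798, v₂ = 1.7678

heading to target = atan2(-4−-1.5, 2−4.5) = -2.3562
Δθ = wrap(-2.3562 − 1.0472) = 2.8798; ω₁ = Δθ/dt₁ = 2.8798
distance = √((2−4.5)² + (-4−-1.5)²) = 3.5355; v₂ = distance/dt₂ = 1.7678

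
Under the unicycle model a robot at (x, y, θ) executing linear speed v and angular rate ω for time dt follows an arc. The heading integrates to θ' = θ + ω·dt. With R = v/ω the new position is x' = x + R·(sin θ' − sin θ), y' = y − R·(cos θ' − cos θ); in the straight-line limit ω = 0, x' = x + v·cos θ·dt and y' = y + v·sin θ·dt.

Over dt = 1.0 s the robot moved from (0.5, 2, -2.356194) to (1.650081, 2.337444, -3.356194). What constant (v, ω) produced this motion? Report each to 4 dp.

v = -1.2500, ω = -1.0000

Δθ = -3.356194 − -2.356194 = -1.000000
ω = Δθ/dt = -1.000000/1.0 = -1.0000
R = Δx/(sin θ' − sin θ) = 1.2500
v = R·ω = 1.2500·-1.0000 = -1.2500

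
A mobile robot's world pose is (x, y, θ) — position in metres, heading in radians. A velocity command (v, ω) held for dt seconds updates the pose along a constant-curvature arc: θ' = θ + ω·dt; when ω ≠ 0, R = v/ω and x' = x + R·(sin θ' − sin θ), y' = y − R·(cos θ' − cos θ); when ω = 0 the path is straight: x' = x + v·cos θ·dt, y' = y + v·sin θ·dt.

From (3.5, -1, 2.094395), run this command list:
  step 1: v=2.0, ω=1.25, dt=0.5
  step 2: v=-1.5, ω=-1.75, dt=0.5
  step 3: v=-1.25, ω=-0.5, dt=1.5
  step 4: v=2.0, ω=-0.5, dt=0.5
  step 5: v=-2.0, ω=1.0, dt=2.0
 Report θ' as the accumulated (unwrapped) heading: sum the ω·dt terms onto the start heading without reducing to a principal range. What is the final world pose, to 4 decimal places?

(4.5324, -5.1310, 2.8444)

step 1: θ'=2.7194 (R=1.6000) → pose (2.7700, -0.3405, 2.7194)
step 2: θ'=1.8444 (R=0.8571) → pose (3.2440, -0.8908, 1.8444)
step 3: θ'=1.0944 (R=2.5000) → pose (3.0586, -2.7127, 1.0944)
step 4: θ'=0.8444 (R=-4.0000) → pose (3.6230, -1.8903, 0.8444)
step 5: θ'=2.8444 (R=-2.0000) → pose (4.5324, -5.1310, 2.8444)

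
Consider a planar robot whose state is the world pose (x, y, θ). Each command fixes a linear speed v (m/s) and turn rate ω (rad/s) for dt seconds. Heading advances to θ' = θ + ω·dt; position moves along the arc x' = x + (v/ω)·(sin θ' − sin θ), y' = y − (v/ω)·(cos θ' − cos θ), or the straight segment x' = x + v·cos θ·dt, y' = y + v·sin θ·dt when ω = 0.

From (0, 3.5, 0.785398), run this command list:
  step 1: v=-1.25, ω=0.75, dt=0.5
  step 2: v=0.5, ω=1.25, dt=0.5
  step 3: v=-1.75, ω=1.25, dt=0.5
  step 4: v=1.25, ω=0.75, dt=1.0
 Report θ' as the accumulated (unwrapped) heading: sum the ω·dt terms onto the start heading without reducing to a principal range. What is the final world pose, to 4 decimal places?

step 1: θ'=1.1604 (R=-1.6667) → pose (-0.3498, 2.9864, 1.1604)
step 2: θ'=1.7854 (R=0.4000) → pose (-0.3257, 3.2312, 1.7854)
step 3: θ'=2.4104 (R=-1.4000) → pose (0.1073, 2.4872, 2.4104)
step 4: θ'=3.1604 (R=1.6667) → pose (-1.0370, 2.9130, 3.1604)

(-1.0370, 2.9130, 3.1604)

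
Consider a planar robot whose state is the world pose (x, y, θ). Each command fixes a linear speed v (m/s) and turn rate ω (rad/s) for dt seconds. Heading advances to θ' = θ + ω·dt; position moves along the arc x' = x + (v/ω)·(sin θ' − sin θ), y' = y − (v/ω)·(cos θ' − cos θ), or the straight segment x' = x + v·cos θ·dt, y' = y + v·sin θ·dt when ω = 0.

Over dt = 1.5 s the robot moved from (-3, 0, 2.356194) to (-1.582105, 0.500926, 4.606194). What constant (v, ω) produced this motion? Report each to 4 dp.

Δθ = 4.606194 − 2.356194 = 2.250000
ω = Δθ/dt = 2.250000/1.5 = 1.5000
R = Δx/(sin θ' − sin θ) = -0.8333
v = R·ω = -0.8333·1.5000 = -1.2500

v = -1.2500, ω = 1.5000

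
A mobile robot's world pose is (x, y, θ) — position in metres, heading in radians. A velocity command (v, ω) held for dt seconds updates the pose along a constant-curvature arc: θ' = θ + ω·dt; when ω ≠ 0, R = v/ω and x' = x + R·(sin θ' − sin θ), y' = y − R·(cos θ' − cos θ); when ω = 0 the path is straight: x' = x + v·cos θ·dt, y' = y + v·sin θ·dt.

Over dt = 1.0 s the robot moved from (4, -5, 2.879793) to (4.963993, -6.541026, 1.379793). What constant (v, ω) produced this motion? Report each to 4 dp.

v = -2.0000, ω = -1.5000

Δθ = 1.379793 − 2.879793 = -1.500000
ω = Δθ/dt = -1.500000/1.0 = -1.5000
R = −Δy/(cos θ' − cos θ) = 1.3333
v = R·ω = 1.3333·-1.5000 = -2.0000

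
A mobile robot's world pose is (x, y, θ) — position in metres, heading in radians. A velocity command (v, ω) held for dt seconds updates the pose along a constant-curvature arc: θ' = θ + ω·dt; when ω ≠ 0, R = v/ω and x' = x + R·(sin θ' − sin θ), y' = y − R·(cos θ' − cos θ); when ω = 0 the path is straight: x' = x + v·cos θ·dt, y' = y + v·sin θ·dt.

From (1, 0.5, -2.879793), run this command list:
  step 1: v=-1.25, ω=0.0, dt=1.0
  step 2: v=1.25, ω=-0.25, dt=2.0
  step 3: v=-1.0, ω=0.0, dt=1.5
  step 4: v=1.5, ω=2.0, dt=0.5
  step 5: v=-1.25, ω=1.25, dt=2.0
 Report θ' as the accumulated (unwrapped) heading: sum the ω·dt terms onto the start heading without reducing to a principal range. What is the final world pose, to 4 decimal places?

step 1: θ'=-2.8798 (straight) → pose (2.2074, 0.8235, -2.8798)
step 2: θ'=-3.3798 (R=-5.0000) → pose (-0.2665, 0.7943, -3.3798)
step 3: θ'=-3.3798 (straight) → pose (1.1912, 0.4404, -3.3798)
step 4: θ'=-2.3798 (R=0.7500) → pose (0.4966, 0.2543, -2.3798)
step 5: θ'=0.1202 (R=-1.0000) → pose (-0.3136, 1.9707, 0.1202)

(-0.3136, 1.9707, 0.1202)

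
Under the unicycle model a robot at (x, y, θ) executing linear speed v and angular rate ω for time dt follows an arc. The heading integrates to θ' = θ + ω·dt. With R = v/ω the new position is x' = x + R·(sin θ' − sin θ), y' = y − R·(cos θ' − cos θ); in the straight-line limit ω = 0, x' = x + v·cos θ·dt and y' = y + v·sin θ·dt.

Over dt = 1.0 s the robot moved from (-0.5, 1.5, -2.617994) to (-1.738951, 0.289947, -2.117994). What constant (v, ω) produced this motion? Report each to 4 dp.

v = 1.7500, ω = 0.5000

Δθ = -2.117994 − -2.617994 = 0.500000
ω = Δθ/dt = 0.500000/1.0 = 0.5000
R = Δx/(sin θ' − sin θ) = 3.5000
v = R·ω = 3.5000·0.5000 = 1.7500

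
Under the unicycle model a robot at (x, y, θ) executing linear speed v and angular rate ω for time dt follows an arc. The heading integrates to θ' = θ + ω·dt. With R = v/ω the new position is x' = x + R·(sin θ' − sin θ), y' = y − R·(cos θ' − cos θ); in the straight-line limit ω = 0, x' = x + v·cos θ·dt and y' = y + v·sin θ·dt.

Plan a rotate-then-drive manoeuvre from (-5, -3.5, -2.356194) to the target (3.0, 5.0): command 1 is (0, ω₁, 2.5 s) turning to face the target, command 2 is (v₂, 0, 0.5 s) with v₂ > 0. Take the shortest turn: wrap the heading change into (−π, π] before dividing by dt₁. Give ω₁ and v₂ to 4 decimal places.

heading to target = atan2(5−-3.5, 3−-5) = 0.8157
Δθ = wrap(0.8157 − -2.3562) = -3.1113; ω₁ = Δθ/dt₁ = -1.2445
distance = √((3−-5)² + (5−-3.5)²) = 11.6726; v₂ = distance/dt₂ = 23.3452

ω₁ = -1.2445, v₂ = 23.3452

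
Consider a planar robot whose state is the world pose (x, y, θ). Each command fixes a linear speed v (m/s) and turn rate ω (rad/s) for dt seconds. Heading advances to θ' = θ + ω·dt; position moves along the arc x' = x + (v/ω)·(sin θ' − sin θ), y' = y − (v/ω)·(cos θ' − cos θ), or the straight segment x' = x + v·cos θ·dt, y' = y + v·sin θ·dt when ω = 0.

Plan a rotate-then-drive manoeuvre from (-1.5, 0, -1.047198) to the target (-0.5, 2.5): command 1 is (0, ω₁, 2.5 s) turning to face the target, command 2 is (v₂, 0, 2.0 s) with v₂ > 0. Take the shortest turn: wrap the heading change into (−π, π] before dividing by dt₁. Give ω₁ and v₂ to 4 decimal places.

ω₁ = 0.8950, v₂ = 1.3463

heading to target = atan2(2.5−0, -0.5−-1.5) = 1.1903
Δθ = wrap(1.1903 − -1.0472) = 2.2375; ω₁ = Δθ/dt₁ = 0.8950
distance = √((-0.5−-1.5)² + (2.5−0)²) = 2.6926; v₂ = distance/dt₂ = 1.3463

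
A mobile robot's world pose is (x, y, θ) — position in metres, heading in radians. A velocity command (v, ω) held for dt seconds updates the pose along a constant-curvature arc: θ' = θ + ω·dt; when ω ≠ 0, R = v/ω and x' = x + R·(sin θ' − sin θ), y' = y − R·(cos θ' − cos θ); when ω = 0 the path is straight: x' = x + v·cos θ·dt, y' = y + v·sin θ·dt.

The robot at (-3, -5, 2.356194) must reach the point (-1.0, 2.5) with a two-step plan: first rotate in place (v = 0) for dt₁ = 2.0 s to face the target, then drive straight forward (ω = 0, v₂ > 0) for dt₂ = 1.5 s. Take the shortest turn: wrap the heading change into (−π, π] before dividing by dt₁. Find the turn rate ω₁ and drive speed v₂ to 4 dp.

ω₁ = -0.5230, v₂ = 5.1747

heading to target = atan2(2.5−-5, -1−-3) = 1.3102
Δθ = wrap(1.3102 − 2.3562) = -1.0460; ω₁ = Δθ/dt₁ = -0.5230
distance = √((-1−-3)² + (2.5−-5)²) = 7.7621; v₂ = distance/dt₂ = 5.1747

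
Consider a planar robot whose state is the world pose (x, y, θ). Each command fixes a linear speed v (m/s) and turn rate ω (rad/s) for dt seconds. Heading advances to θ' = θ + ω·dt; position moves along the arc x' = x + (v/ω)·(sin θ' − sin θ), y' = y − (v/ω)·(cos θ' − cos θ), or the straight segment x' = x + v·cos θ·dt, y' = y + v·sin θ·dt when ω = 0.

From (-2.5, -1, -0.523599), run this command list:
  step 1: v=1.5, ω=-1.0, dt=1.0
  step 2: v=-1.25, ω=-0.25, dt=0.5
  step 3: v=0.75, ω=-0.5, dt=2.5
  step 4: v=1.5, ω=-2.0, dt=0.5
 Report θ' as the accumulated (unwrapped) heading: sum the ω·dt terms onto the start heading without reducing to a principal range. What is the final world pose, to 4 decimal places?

step 1: θ'=-1.5236 (R=-1.5000) → pose (-1.7517, -2.2283, -1.5236)
step 2: θ'=-1.6486 (R=5.0000) → pose (-1.7421, -1.6037, -1.6486)
step 3: θ'=-2.8986 (R=-1.5000) → pose (-2.8767, -2.9431, -2.8986)
step 4: θ'=-3.8986 (R=-0.7500) → pose (-3.5722, -2.7603, -3.8986)

(-3.5722, -2.7603, -3.8986)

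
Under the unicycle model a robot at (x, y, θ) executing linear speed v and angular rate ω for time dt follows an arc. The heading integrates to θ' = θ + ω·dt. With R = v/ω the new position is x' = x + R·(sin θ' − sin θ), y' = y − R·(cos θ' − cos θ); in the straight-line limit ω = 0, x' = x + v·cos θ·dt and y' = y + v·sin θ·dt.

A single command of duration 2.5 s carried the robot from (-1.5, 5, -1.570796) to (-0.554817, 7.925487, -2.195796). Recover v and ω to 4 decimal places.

Δθ = -2.195796 − -1.570796 = -0.625000
ω = Δθ/dt = -0.625000/2.5 = -0.2500
R = −Δy/(cos θ' − cos θ) = 5.0000
v = R·ω = 5.0000·-0.2500 = -1.2500

v = -1.2500, ω = -0.2500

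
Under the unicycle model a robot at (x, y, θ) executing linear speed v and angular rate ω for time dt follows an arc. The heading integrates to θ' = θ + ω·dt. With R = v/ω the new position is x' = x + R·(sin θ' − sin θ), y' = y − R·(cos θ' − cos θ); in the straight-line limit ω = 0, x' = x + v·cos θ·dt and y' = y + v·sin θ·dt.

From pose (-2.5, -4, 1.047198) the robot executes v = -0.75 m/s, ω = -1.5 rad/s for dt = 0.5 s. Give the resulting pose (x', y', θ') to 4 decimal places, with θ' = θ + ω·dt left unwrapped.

(-2.7866, -4.2281, 0.2972)

θ' = 1.0472 + -1.5·0.5 = 0.2972
R = v/ω = -0.75/-1.5 = 0.5000
x' = -2.5 + 0.5000·(sin 0.2972 − sin 1.0472) = -2.7866
y' = -4 − 0.5000·(cos 0.2972 − cos 1.0472) = -4.2281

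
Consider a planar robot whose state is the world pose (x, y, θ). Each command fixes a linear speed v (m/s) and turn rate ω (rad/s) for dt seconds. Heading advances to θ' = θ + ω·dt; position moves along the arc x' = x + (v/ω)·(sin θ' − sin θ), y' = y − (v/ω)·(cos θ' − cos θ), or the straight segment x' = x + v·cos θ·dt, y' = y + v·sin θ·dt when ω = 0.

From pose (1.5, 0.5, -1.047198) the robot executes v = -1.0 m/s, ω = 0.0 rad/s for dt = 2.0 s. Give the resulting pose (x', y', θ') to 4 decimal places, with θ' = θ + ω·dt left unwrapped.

θ' = -1.0472 + 0.0·2.0 = -1.0472
ω = 0 → straight: x' = 1.5 + -1.0·cos(-1.0472)·2.0 = 0.5000
y' = 0.5 + -1.0·sin(-1.0472)·2.0 = 2.2321

(0.5000, 2.2321, -1.0472)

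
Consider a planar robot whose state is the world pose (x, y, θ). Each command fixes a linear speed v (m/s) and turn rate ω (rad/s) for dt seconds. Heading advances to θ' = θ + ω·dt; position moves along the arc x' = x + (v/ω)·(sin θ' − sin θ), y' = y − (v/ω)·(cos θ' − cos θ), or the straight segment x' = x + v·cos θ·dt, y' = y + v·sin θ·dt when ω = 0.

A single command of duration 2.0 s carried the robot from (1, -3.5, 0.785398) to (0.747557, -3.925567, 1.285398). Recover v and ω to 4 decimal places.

Δθ = 1.285398 − 0.785398 = 0.500000
ω = Δθ/dt = 0.500000/2.0 = 0.2500
R = −Δy/(cos θ' − cos θ) = -1.0000
v = R·ω = -1.0000·0.2500 = -0.2500

v = -0.2500, ω = 0.2500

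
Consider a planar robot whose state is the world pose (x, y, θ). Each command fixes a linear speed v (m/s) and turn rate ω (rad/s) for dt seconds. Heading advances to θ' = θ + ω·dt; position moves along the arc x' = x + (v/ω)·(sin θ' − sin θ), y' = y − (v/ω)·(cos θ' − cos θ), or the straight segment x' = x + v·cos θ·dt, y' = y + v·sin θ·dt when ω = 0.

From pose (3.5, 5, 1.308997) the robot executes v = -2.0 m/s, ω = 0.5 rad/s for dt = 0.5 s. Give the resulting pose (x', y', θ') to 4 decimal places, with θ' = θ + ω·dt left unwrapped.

θ' = 1.3090 + 0.5·0.5 = 1.5590
R = v/ω = -2.0/0.5 = -4.0000
x' = 3.5 + -4.0000·(sin 1.5590 − sin 1.3090) = 3.3640
y' = 5 − -4.0000·(cos 1.5590 − cos 1.3090) = 4.0119

(3.3640, 4.0119, 1.5590)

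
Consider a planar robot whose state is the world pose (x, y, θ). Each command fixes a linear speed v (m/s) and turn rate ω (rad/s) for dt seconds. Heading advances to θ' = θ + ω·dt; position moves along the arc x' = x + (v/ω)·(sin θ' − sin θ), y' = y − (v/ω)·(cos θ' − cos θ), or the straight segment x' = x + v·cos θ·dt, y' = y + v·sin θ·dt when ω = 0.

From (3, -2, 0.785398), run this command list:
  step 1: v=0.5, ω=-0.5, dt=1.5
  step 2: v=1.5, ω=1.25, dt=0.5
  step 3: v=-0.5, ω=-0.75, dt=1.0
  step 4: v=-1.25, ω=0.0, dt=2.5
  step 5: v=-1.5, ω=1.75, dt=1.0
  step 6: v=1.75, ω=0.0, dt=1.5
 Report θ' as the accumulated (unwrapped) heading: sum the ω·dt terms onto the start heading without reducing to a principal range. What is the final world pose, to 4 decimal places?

(-0.3810, 0.3700, 1.6604)

step 1: θ'=0.0354 (R=-1.0000) → pose (3.6717, -1.7077, 0.0354)
step 2: θ'=0.6604 (R=1.2000) → pose (4.3654, -1.4562, 0.6604)
step 3: θ'=-0.0896 (R=0.6667) → pose (3.8968, -1.5937, -0.0896)
step 4: θ'=-0.0896 (straight) → pose (0.7843, -1.3140, -0.0896)
step 5: θ'=1.6604 (R=-0.8571) → pose (-0.1461, -2.2444, 1.6604)
step 6: θ'=1.6604 (straight) → pose (-0.3810, 0.3700, 1.6604)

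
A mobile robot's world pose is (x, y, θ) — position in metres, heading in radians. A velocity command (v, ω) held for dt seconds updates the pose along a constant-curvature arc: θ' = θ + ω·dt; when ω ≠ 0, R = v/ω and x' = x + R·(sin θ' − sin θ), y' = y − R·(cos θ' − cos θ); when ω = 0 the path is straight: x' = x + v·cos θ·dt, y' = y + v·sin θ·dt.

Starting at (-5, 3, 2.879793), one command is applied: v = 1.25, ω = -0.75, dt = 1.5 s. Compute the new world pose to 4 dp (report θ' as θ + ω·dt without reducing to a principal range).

θ' = 2.8798 + -0.75·1.5 = 1.7548
R = v/ω = 1.25/-0.75 = -1.6667
x' = -5 + -1.6667·(sin 1.7548 − sin 2.8798) = -6.2072
y' = 3 − -1.6667·(cos 1.7548 − cos 2.8798) = 4.3049

(-6.2072, 4.3049, 1.7548)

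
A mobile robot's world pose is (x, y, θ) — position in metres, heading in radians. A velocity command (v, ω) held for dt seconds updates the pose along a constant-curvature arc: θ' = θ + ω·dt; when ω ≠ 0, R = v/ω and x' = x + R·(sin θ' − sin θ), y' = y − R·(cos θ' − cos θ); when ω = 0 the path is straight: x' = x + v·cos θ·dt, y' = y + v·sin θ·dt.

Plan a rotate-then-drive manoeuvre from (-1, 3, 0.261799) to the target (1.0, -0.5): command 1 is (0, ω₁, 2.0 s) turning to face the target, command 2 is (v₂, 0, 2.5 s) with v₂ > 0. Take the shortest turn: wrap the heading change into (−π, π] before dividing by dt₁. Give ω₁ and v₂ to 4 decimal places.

heading to target = atan2(-0.5−3, 1−-1) = -1.0517
Δθ = wrap(-1.0517 − 0.2618) = -1.3134; ω₁ = Δθ/dt₁ = -0.6567
distance = √((1−-1)² + (-0.5−3)²) = 4.0311; v₂ = distance/dt₂ = 1.6125

ω₁ = -0.6567, v₂ = 1.6125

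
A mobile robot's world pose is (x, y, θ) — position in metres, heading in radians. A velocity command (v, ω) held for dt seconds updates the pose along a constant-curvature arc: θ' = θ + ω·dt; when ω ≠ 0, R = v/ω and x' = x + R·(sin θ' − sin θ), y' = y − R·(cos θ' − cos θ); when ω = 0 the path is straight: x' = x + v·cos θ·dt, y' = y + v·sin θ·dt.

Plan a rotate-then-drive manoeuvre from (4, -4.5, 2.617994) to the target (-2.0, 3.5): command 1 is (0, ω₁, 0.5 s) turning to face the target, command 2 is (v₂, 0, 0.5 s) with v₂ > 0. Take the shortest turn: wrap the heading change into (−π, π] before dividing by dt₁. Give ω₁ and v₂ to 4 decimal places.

ω₁ = -0.8074, v₂ = 20.0000

heading to target = atan2(3.5−-4.5, -2−4) = 2.2143
Δθ = wrap(2.2143 − 2.6180) = -0.4037; ω₁ = Δθ/dt₁ = -0.8074
distance = √((-2−4)² + (3.5−-4.5)²) = 10.0000; v₂ = distance/dt₂ = 20.0000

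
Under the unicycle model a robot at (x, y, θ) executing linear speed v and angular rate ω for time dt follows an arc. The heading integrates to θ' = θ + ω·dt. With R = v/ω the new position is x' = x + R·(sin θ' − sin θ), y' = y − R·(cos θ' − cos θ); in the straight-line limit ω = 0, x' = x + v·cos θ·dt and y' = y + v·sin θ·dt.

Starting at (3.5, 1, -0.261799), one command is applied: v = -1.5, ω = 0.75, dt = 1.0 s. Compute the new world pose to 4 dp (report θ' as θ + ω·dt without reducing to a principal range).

θ' = -0.2618 + 0.75·1.0 = 0.4882
R = v/ω = -1.5/0.75 = -2.0000
x' = 3.5 + -2.0000·(sin 0.4882 − sin -0.2618) = 2.0443
y' = 1 − -2.0000·(cos 0.4882 − cos -0.2618) = 0.8345

(2.0443, 0.8345, 0.4882)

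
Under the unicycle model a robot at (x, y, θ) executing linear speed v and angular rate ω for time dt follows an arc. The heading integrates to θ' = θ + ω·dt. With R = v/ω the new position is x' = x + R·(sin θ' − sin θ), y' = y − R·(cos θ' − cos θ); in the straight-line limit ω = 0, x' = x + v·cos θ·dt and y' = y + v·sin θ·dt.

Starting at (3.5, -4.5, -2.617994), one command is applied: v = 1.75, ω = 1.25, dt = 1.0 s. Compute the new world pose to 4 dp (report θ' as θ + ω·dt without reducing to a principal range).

θ' = -2.6180 + 1.25·1.0 = -1.3680
R = v/ω = 1.75/1.25 = 1.4000
x' = 3.5 + 1.4000·(sin -1.3680 − sin -2.6180) = 2.8287
y' = -4.5 − 1.4000·(cos -1.3680 − cos -2.6180) = -5.9944

(2.8287, -5.9944, -1.3680)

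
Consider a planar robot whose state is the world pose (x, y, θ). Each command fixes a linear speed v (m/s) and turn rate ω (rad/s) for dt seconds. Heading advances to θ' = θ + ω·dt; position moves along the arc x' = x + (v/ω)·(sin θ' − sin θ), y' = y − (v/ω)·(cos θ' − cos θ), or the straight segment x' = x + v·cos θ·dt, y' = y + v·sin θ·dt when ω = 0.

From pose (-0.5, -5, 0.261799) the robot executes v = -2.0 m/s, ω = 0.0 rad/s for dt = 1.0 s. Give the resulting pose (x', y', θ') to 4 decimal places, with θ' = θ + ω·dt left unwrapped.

(-2.4319, -5.5176, 0.2618)

θ' = 0.2618 + 0.0·1.0 = 0.2618
ω = 0 → straight: x' = -0.5 + -2.0·cos(0.2618)·1.0 = -2.4319
y' = -5 + -2.0·sin(0.2618)·1.0 = -5.5176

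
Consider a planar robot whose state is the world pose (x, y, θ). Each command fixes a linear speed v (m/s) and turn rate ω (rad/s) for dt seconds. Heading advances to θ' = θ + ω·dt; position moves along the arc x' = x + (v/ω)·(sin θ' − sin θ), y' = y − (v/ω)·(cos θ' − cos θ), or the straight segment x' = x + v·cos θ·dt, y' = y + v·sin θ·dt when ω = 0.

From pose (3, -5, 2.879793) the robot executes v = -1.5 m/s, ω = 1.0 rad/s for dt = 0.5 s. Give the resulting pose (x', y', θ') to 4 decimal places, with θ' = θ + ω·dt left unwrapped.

θ' = 2.8798 + 1.0·0.5 = 3.3798
R = v/ω = -1.5/1.0 = -1.5000
x' = 3 + -1.5000·(sin 3.3798 − sin 2.8798) = 3.7422
y' = -5 − -1.5000·(cos 3.3798 − cos 2.8798) = -5.0088

(3.7422, -5.0088, 3.3798)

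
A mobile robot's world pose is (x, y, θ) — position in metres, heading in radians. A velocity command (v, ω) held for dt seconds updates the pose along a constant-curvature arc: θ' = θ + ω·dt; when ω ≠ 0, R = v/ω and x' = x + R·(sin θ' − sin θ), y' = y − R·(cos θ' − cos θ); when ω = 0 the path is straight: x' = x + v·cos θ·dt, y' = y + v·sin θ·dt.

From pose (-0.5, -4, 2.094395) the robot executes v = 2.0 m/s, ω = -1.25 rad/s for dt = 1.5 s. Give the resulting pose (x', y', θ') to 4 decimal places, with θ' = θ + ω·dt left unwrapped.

θ' = 2.0944 + -1.25·1.5 = 0.2194
R = v/ω = 2.0/-1.25 = -1.6000
x' = -0.5 + -1.6000·(sin 0.2194 − sin 2.0944) = 0.5374
y' = -4 − -1.6000·(cos 0.2194 − cos 2.0944) = -1.6384

(0.5374, -1.6384, 0.2194)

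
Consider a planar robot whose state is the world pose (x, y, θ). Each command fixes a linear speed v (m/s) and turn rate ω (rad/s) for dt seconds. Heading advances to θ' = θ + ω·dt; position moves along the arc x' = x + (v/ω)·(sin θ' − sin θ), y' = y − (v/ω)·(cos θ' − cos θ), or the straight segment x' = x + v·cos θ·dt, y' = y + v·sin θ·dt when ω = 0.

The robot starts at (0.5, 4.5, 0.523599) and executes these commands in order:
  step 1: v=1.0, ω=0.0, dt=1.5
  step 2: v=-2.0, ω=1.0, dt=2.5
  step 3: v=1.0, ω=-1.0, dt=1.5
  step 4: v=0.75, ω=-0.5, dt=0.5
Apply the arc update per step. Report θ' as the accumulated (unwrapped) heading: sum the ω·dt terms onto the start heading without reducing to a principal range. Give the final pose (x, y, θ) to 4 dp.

(1.7465, 2.9406, 1.2736)

step 1: θ'=0.5236 (straight) → pose (1.7990, 5.2500, 0.5236)
step 2: θ'=3.0236 (R=-2.0000) → pose (2.5636, 1.5319, 3.0236)
step 3: θ'=1.5236 (R=-1.0000) → pose (1.6824, 2.5721, 1.5236)
step 4: θ'=1.2736 (R=-1.5000) → pose (1.7465, 2.9406, 1.2736)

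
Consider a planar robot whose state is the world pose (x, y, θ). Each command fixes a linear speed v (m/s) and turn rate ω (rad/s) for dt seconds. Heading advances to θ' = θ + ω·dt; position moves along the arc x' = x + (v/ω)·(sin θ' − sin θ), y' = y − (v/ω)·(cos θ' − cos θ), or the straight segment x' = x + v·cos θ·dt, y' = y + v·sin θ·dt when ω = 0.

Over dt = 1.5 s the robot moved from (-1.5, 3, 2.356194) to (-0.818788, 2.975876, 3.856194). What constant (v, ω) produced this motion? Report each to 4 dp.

Δθ = 3.856194 − 2.356194 = 1.500000
ω = Δθ/dt = 1.500000/1.5 = 1.0000
R = Δx/(sin θ' − sin θ) = -0.5000
v = R·ω = -0.5000·1.0000 = -0.5000

v = -0.5000, ω = 1.0000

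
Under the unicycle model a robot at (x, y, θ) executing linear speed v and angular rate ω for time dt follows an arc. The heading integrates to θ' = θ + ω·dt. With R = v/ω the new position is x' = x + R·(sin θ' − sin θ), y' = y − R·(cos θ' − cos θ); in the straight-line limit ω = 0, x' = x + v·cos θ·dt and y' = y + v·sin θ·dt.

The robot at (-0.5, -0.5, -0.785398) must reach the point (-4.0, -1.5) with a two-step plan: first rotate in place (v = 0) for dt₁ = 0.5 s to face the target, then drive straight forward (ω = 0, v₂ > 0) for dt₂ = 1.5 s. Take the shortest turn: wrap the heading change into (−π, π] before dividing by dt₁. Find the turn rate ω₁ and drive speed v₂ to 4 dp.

heading to target = atan2(-1.5−-0.5, -4−-0.5) = -2.8633
Δθ = wrap(-2.8633 − -0.7854) = -2.0779; ω₁ = Δθ/dt₁ = -4.1558
distance = √((-4−-0.5)² + (-1.5−-0.5)²) = 3.6401; v₂ = distance/dt₂ = 2.4267

ω₁ = -4.1558, v₂ = 2.4267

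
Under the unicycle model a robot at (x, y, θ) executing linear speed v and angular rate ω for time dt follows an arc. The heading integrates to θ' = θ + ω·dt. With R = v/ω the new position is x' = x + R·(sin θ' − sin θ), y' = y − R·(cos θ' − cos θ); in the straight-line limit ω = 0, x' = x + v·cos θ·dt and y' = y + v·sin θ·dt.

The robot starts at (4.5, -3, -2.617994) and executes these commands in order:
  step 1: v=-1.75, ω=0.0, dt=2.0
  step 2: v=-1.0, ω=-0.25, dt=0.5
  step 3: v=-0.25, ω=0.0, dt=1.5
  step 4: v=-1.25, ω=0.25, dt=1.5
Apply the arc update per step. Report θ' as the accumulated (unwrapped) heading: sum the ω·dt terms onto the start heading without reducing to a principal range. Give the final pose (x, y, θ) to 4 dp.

step 1: θ'=-2.6180 (straight) → pose (7.5311, -1.2500, -2.6180)
step 2: θ'=-2.7430 (R=4.0000) → pose (7.9786, -1.0277, -2.7430)
step 3: θ'=-2.7430 (straight) → pose (8.3242, -0.8821, -2.7430)
step 4: θ'=-2.3680 (R=-5.0000) → pose (9.8771, 0.1489, -2.3680)

(9.8771, 0.1489, -2.3680)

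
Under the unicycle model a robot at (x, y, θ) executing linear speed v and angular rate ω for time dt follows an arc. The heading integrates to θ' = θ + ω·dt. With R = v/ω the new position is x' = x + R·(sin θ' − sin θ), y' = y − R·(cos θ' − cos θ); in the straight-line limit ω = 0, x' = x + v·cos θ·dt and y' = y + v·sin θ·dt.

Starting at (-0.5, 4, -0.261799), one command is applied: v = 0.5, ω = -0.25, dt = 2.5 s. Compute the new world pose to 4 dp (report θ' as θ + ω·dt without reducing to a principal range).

θ' = -0.2618 + -0.25·2.5 = -0.8868
R = v/ω = 0.5/-0.25 = -2.0000
x' = -0.5 + -2.0000·(sin -0.8868 − sin -0.2618) = 0.5325
y' = 4 − -2.0000·(cos -0.8868 − cos -0.2618) = 3.3319

(0.5325, 3.3319, -0.8868)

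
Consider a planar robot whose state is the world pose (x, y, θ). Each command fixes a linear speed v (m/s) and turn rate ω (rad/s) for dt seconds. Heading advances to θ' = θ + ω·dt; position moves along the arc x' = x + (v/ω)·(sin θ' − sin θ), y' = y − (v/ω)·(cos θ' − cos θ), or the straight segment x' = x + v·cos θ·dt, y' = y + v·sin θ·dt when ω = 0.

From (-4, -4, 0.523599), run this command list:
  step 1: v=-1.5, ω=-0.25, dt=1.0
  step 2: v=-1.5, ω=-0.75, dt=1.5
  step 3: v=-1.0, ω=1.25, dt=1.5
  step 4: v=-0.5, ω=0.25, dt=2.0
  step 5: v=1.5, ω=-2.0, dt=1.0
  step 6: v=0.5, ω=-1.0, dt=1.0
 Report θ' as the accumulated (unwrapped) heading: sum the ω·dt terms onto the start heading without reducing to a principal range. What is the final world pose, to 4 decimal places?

(-7.6368, -4.7962, -1.4764)

step 1: θ'=0.2736 (R=6.0000) → pose (-5.3788, -4.5807, 0.2736)
step 2: θ'=-0.8514 (R=2.0000) → pose (-7.4236, -3.9729, -0.8514)
step 3: θ'=1.0236 (R=-0.8000) → pose (-8.7086, -4.0838, 1.0236)
step 4: θ'=1.5236 (R=-2.0000) → pose (-8.9984, -5.0301, 1.5236)
step 5: θ'=-0.4764 (R=-0.7500) → pose (-7.9053, -4.3990, -0.4764)
step 6: θ'=-1.4764 (R=-0.5000) → pose (-7.6368, -4.7962, -1.4764)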